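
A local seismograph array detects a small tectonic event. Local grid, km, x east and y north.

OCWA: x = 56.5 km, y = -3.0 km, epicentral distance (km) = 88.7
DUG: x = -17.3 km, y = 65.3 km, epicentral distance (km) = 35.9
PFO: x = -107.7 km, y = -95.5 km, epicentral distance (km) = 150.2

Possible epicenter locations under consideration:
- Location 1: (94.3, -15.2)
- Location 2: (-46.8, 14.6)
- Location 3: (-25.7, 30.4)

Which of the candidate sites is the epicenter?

For each candidate, compare |candidate − station| to the reported distance:
Location 1: residuals OCWA 49.0, DUG 101.7, PFO 67.2 → max 101.7 km
Location 2: residuals OCWA 16.1, DUG 22.8, PFO 24.4 → max 24.4 km
Location 3: residuals OCWA 0.0, DUG 0.0, PFO 0.0 → max 0.0 km
Only Location 3 has all residuals ≈ 0.

Location 3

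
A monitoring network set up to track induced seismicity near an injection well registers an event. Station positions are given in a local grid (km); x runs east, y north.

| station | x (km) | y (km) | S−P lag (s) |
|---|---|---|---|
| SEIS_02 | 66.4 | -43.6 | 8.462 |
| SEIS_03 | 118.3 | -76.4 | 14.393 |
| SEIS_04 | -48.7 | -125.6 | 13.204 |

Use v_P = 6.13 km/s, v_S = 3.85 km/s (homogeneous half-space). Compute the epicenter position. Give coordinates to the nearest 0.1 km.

-6.8 km east, 4.5 km north

Distance from S−P lag: d = Δt · v_P v_S / (v_P − v_S) = Δt · (6.13·3.85)/(6.13−3.85) ≈ 10.3511·Δt.
So d_SEIS_02 = 87.59, d_SEIS_03 = 148.98, d_SEIS_04 = 136.68 km.
Circle about each station: (x − 66.4)² + (y + 43.6)² = 87.59²; (x − 118.3)² + (y + 76.4)² = 148.98²; (x + 48.7)² + (y + 125.6)² = 136.68².
Subtracting pairs of circle equations eliminates x²+y² and gives linear equations (the radical axes):
103.8 x − 65.6 y = -1001.10
-230.2 x − 164.0 y = 827.72
Solving the 2×2 system: x ≈ -6.8, y ≈ 4.5 km.
Check against SEIS_02 (with the unrounded x, y): √((x − 66.4)²+(y + 43.6)²) = 87.59 ≈ 87.59 km. ✓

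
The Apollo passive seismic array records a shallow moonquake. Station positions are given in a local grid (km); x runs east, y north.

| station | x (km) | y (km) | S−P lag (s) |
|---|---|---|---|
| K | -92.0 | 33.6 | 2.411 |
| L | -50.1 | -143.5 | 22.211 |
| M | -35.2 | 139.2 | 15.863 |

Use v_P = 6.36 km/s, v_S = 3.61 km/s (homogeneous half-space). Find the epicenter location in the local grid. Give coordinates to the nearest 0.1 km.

Distance from S−P lag: d = Δt · v_P v_S / (v_P − v_S) = Δt · (6.36·3.61)/(6.36−3.61) ≈ 8.3489·Δt.
So d_K = 20.13, d_L = 185.44, d_M = 132.44 km.
Circle about each station: (x + 92.0)² + (y − 33.6)² = 20.13²; (x + 50.1)² + (y + 143.5)² = 185.44²; (x + 35.2)² + (y − 139.2)² = 132.44².
Subtracting the K equation from the L and M equations removes the quadratic terms:
83.8 x − 354.2 y = -20473.48
113.6 x + 211.2 y = -6112.42
Solving the 2×2 system: x ≈ -112.0, y ≈ 31.3 km.

-112.0 km east, 31.3 km north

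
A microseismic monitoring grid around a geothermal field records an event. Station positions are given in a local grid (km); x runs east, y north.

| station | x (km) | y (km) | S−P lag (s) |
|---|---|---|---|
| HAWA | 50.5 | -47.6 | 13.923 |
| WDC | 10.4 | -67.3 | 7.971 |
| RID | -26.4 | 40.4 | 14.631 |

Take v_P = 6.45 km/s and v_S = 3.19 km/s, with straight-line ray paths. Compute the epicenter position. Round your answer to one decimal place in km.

x ≈ -37.3 km, y ≈ -51.3 km

Distance from S−P lag: d = Δt · v_P v_S / (v_P − v_S) = Δt · (6.45·3.19)/(6.45−3.19) ≈ 6.3115·Δt.
So d_HAWA = 87.88, d_WDC = 50.31, d_RID = 92.34 km.
Circle about each station: (x − 50.5)² + (y + 47.6)² = 87.88²; (x − 10.4)² + (y + 67.3)² = 50.31²; (x + 26.4)² + (y − 40.4)² = 92.34².
Subtracting the HAWA equation from the WDC and RID equations removes the quadratic terms:
-80.2 x − 39.4 y = 5013.24
-153.8 x + 176.0 y = -3290.67
Solving the 2×2 system: x ≈ -37.3, y ≈ -51.3 km.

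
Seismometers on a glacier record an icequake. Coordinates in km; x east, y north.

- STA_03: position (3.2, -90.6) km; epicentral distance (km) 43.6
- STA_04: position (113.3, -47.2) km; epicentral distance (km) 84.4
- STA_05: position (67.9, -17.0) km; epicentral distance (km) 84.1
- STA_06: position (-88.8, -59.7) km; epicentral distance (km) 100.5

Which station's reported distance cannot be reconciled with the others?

Solve using three stations at a time. Using STA_03, STA_04, STA_05 (subtract circle equations pairwise → linear system) gives (x, y) ≈ (46.1, -98.2).
Distances from that point to each station vs reported:
  STA_03: calculated 43.5 vs reported 43.6 → residual 0.1 km
  STA_04: calculated 84.4 vs reported 84.4 → residual 0.0 km
  STA_05: calculated 84.1 vs reported 84.1 → residual 0.0 km
  STA_06: calculated 140.3 vs reported 100.5 → residual 39.8 km
STA_03, STA_04, STA_05 are mutually consistent (residuals ≈ 0); STA_06 is off by 39.8 km.

STA_06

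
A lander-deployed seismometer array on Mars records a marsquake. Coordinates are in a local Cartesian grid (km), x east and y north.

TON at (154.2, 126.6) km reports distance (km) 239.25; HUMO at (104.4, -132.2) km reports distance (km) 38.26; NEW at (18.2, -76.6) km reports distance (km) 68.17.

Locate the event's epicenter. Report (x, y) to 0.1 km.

(81.7, -101.4)

Circle about each station: (x − 154.2)² + (y − 126.6)² = 239.25²; (x − 104.4)² + (y + 132.2)² = 38.26²; (x − 18.2)² + (y + 76.6)² = 68.17².
Subtracting the TON equation from the HUMO and NEW equations removes the quadratic terms:
-99.6 x − 517.6 y = 44347.73
-272.0 x − 406.4 y = 18987.01
Solving the 2×2 system: x ≈ 81.7, y ≈ -101.4 km.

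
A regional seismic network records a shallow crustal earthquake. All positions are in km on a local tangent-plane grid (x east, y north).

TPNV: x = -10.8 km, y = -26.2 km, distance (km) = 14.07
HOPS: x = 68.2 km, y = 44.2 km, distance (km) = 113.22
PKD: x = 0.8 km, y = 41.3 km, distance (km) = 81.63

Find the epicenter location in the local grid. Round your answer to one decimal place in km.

x ≈ -7.6 km, y ≈ -39.9 km

Circle about each station: (x + 10.8)² + (y + 26.2)² = 14.07²; (x − 68.2)² + (y − 44.2)² = 113.22²; (x − 0.8)² + (y − 41.3)² = 81.63².
Subtracting the TPNV equation from the HOPS and PKD equations removes the quadratic terms:
158.0 x + 140.8 y = -6819.00
23.2 x + 135.0 y = -5562.24
Solving the 2×2 system: x ≈ -7.6, y ≈ -39.9 km.
Check against TPNV (with the unrounded x, y): √((x + 10.8)²+(y + 26.2)²) = 14.06 ≈ 14.07 km. ✓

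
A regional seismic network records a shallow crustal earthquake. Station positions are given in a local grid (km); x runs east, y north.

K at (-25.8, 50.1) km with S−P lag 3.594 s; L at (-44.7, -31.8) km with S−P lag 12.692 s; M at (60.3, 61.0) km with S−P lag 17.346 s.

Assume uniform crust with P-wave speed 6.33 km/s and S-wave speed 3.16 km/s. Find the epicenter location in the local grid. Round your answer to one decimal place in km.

Distance from S−P lag: d = Δt · v_P v_S / (v_P − v_S) = Δt · (6.33·3.16)/(6.33−3.16) ≈ 6.3100·Δt.
So d_K = 22.68, d_L = 80.09, d_M = 109.45 km.
Circle about each station: (x + 25.8)² + (y − 50.1)² = 22.68²; (x + 44.7)² + (y + 31.8)² = 80.09²; (x − 60.3)² + (y − 61.0)² = 109.45².
Subtracting the K equation from the L and M equations removes the quadratic terms:
-37.8 x − 163.8 y = -6066.35
172.2 x + 21.8 y = -7283.48
Solving the 2×2 system: x ≈ -48.4, y ≈ 48.2 km.

x ≈ -48.4 km, y ≈ 48.2 km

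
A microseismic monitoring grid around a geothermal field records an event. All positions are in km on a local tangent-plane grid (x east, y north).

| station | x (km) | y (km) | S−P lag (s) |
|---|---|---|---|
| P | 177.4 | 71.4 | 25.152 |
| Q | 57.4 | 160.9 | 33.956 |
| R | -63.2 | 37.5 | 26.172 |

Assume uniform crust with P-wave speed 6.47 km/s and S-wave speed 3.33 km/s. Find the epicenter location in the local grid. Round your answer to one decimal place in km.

x ≈ 79.9 km, y ≈ -71.0 km

Distance from S−P lag: d = Δt · v_P v_S / (v_P − v_S) = Δt · (6.47·3.33)/(6.47−3.33) ≈ 6.8615·Δt.
So d_P = 172.58, d_Q = 232.99, d_R = 179.58 km.
Circle about each station: (x − 177.4)² + (y − 71.4)² = 172.58²; (x − 57.4)² + (y − 160.9)² = 232.99²; (x + 63.2)² + (y − 37.5)² = 179.58².
Subtracting pairs of circle equations eliminates x²+y² and gives linear equations (the radical axes):
-240.0 x + 179.0 y = -31885.63
-481.2 x − 67.8 y = -33633.35
Solving the 2×2 system: x ≈ 79.9, y ≈ -71.0 km.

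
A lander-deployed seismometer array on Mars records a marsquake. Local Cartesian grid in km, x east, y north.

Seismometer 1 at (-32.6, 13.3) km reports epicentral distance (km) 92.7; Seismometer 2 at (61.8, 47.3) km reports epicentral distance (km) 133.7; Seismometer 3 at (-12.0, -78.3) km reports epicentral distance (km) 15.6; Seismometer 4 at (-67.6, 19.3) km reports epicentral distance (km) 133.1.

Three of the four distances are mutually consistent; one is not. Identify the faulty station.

Seismometer 4

Solve using three stations at a time. Using Seismometer 1, Seismometer 2, Seismometer 3 (subtract circle equations pairwise → linear system) gives (x, y) ≈ (2.5, -72.5).
Distances from that point to each station vs reported:
  Seismometer 1: calculated 92.7 vs reported 92.7 → residual 0.0 km
  Seismometer 2: calculated 133.7 vs reported 133.7 → residual 0.0 km
  Seismometer 3: calculated 15.6 vs reported 15.6 → residual 0.0 km
  Seismometer 4: calculated 115.5 vs reported 133.1 → residual 17.6 km
Seismometer 1, Seismometer 2, Seismometer 3 are mutually consistent (residuals ≈ 0); Seismometer 4 is off by 17.6 km.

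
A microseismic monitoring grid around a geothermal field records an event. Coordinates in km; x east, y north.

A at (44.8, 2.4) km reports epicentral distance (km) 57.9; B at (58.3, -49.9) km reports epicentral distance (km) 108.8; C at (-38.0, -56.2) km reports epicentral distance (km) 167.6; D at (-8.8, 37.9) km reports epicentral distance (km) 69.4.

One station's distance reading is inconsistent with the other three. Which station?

Solve using three stations at a time. Using A, B, D (subtract circle equations pairwise → linear system) gives (x, y) ≈ (57.3, 58.8).
Distances from that point to each station vs reported:
  A: calculated 57.8 vs reported 57.9 → residual 0.1 km
  B: calculated 108.8 vs reported 108.8 → residual 0.0 km
  C: calculated 149.4 vs reported 167.6 → residual 18.2 km
  D: calculated 69.3 vs reported 69.4 → residual 0.1 km
A, B, D are mutually consistent (residuals ≈ 0); C is off by 18.2 km.

C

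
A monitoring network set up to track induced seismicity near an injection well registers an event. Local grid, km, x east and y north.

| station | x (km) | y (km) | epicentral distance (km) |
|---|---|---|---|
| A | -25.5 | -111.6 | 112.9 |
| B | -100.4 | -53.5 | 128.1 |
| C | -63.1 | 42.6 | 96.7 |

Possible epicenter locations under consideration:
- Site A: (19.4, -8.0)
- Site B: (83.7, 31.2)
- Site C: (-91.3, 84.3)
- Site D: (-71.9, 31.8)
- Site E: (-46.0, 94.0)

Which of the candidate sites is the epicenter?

For each candidate, compare |candidate − station| to the reported distance:
Site A: residuals A 0.0, B 0.0, C 0.1 → max 0.1 km
Site B: residuals A 66.9, B 74.5, C 50.5 → max 74.5 km
Site C: residuals A 93.8, B 10.0, C 46.4 → max 93.8 km
Site D: residuals A 37.8, B 38.2, C 82.8 → max 82.8 km
Site E: residuals A 93.7, B 29.1, C 42.5 → max 93.7 km
Only Site A has all residuals ≈ 0.

Site A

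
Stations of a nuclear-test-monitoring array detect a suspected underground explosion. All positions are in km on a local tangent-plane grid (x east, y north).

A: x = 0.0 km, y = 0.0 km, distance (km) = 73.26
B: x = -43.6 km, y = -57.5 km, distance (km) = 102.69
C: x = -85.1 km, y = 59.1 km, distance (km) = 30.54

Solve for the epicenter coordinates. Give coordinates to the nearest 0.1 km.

Circle about each station: x² + y² = 73.26²; (x + 43.6)² + (y + 57.5)² = 102.69²; (x + 85.1)² + (y − 59.1)² = 30.54².
Subtracting the A equation from the B and C equations removes the quadratic terms:
-87.2 x − 115.0 y = 29.00
-170.2 x + 118.2 y = 15169.16
Solving the 2×2 system: x ≈ -58.5, y ≈ 44.1 km.

-58.5 km east, 44.1 km north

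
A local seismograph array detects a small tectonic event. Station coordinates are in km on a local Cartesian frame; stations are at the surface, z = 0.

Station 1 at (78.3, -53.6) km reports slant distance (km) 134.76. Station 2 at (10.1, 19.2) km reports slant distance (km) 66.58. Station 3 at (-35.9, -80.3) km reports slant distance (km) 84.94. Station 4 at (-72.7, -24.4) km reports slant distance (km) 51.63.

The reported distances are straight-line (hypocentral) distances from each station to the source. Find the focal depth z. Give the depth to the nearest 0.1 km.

Each station gives a sphere (x−x_i)² + (y−y_i)² + z² = d_i² (stations at z=0).
Subtracting the Station 1 sphere from Station 2 and Station 3: z² cancels, leaving linear equations in x and y:
-136.4 x + 145.6 y = 5194.16
-228.4 x − 53.4 y = 9678.50
Solving: x ≈ -41.604, y ≈ -3.301 km (keep extra digits for the depth step; rounded: -41.6, -3.3).
Then from the Station 1 sphere: z² = 134.76² − (x − 78.3)² − (y + 53.6)² with x = -41.604, y = -3.301, so z ≈ 35.402 ≈ 35.4 km.

35.4 km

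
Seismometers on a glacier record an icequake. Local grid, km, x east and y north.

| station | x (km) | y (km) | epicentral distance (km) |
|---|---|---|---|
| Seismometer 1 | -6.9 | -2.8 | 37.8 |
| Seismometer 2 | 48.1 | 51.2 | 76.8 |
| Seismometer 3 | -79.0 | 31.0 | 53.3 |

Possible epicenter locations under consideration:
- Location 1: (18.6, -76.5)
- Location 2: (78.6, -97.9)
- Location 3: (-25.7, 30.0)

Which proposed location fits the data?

Location 3

For each candidate, compare |candidate − station| to the reported distance:
Location 1: residuals Seismometer 1 40.2, Seismometer 2 54.3, Seismometer 3 91.9 → max 91.9 km
Location 2: residuals Seismometer 1 90.1, Seismometer 2 75.4, Seismometer 3 150.3 → max 150.3 km
Location 3: residuals Seismometer 1 0.0, Seismometer 2 0.0, Seismometer 3 0.0 → max 0.0 km
Only Location 3 has all residuals ≈ 0.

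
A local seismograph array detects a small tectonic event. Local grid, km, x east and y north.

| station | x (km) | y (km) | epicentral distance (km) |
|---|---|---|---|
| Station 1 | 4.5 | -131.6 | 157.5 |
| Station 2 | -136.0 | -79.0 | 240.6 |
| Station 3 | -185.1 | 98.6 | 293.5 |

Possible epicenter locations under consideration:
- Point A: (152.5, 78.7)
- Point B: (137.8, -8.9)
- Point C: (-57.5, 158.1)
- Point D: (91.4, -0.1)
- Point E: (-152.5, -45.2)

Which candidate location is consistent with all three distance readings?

Point D

For each candidate, compare |candidate − station| to the reported distance:
Point A: residuals Station 1 99.7, Station 2 88.2, Station 3 44.7 → max 99.7 km
Point B: residuals Station 1 23.7, Station 2 42.0, Station 3 46.8 → max 46.8 km
Point C: residuals Station 1 138.8, Station 2 9.2, Station 3 152.7 → max 152.7 km
Point D: residuals Station 1 0.1, Station 2 0.1, Station 3 0.1 → max 0.1 km
Point E: residuals Station 1 21.7, Station 2 203.0, Station 3 146.1 → max 203.0 km
Only Point D has all residuals ≈ 0.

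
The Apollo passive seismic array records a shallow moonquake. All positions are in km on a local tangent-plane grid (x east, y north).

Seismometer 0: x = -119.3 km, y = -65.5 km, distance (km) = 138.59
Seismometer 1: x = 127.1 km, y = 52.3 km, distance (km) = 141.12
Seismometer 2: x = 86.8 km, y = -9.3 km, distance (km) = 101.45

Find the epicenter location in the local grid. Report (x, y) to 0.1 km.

-10.3 km east, 20.1 km north

Circle about each station: (x + 119.3)² + (y + 65.5)² = 138.59²; (x − 127.1)² + (y − 52.3)² = 141.12²; (x − 86.8)² + (y + 9.3)² = 101.45².
Subtracting the Seismometer 0 equation from the Seismometer 1 and Seismometer 2 equations removes the quadratic terms:
492.8 x + 235.6 y = -340.71
412.2 x + 112.4 y = -1986.92
Solving the 2×2 system: x ≈ -10.3, y ≈ 20.1 km.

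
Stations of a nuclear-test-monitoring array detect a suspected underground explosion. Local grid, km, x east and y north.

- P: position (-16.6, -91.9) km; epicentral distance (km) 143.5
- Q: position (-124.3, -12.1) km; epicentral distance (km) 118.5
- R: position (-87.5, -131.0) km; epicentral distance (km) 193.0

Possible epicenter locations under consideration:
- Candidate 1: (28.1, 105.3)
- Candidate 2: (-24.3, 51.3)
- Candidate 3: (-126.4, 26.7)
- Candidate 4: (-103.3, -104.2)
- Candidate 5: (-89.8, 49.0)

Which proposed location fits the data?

Candidate 2

For each candidate, compare |candidate − station| to the reported distance:
Candidate 1: residuals P 58.7, Q 73.9, R 70.1 → max 73.9 km
Candidate 2: residuals P 0.1, Q 0.1, R 0.1 → max 0.1 km
Candidate 3: residuals P 18.1, Q 79.6, R 30.6 → max 79.6 km
Candidate 4: residuals P 55.9, Q 24.0, R 161.9 → max 161.9 km
Candidate 5: residuals P 15.3, Q 48.3, R 13.0 → max 48.3 km
Only Candidate 2 has all residuals ≈ 0.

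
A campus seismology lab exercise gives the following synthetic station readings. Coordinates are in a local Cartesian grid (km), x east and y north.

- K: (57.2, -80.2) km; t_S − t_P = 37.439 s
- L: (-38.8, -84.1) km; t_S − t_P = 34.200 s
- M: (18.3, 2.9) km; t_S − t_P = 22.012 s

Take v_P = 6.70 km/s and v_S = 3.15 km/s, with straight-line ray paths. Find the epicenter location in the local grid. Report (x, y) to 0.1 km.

Distance from S−P lag: d = Δt · v_P v_S / (v_P − v_S) = Δt · (6.70·3.15)/(6.70−3.15) ≈ 5.9451·Δt.
So d_K = 222.58, d_L = 203.32, d_M = 130.86 km.
Circle about each station: (x − 57.2)² + (y + 80.2)² = 222.58²; (x + 38.8)² + (y + 84.1)² = 203.32²; (x − 18.3)² + (y − 2.9)² = 130.86².
Subtracting pairs of circle equations eliminates x²+y² and gives linear equations (the radical axes):
-192.0 x − 7.8 y = 7077.20
-77.8 x + 166.2 y = 23056.94
Solving the 2×2 system: x ≈ -41.7, y ≈ 119.2 km.
Check against K (with the unrounded x, y): √((x − 57.2)²+(y + 80.2)²) = 222.59 ≈ 222.58 km. ✓

(-41.7, 119.2)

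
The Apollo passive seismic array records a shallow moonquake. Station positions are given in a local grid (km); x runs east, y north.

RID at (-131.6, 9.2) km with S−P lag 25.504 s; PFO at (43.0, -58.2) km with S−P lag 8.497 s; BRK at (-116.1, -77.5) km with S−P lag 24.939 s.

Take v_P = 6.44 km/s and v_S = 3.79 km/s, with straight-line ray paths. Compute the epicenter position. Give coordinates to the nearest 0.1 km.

Distance from S−P lag: d = Δt · v_P v_S / (v_P − v_S) = Δt · (6.44·3.79)/(6.44−3.79) ≈ 9.2104·Δt.
So d_RID = 234.90, d_PFO = 78.26, d_BRK = 229.70 km.
Circle about each station: (x + 131.6)² + (y − 9.2)² = 234.90²; (x − 43.0)² + (y + 58.2)² = 78.26²; (x + 116.1)² + (y + 77.5)² = 229.70².
Subtracting the RID equation from the PFO and BRK equations removes the quadratic terms:
349.2 x − 134.8 y = 36886.42
31.0 x − 173.4 y = 4498.18
Solving the 2×2 system: x ≈ 102.7, y ≈ -7.6 km.

x ≈ 102.7 km, y ≈ -7.6 km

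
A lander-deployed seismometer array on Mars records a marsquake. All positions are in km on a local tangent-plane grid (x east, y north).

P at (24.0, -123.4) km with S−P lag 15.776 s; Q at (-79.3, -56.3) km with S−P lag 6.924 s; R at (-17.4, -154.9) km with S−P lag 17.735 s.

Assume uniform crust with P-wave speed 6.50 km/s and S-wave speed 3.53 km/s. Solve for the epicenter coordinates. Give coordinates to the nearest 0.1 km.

Distance from S−P lag: d = Δt · v_P v_S / (v_P − v_S) = Δt · (6.50·3.53)/(6.50−3.53) ≈ 7.7256·Δt.
So d_P = 121.88, d_Q = 53.49, d_R = 137.01 km.
Circle about each station: (x − 24.0)² + (y + 123.4)² = 121.88²; (x + 79.3)² + (y + 56.3)² = 53.49²; (x + 17.4)² + (y + 154.9)² = 137.01².
Subtracting the P equation from the Q and R equations removes the quadratic terms:
-206.6 x + 134.2 y = 5648.17
-82.8 x − 63.0 y = 4576.20
Solving the 2×2 system: x ≈ -40.2, y ≈ -19.8 km.

-40.2 km east, -19.8 km north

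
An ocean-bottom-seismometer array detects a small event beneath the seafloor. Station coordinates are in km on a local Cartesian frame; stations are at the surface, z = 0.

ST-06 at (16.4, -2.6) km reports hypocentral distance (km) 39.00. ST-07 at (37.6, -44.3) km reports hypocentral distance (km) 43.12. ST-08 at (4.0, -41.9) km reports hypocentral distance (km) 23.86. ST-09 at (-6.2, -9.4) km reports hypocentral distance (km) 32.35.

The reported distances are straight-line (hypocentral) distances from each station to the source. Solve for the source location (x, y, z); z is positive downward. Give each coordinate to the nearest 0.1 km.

x ≈ 2.4 km, y ≈ -31.9 km, depth ≈ 21.6 km

Each station gives a sphere (x−x_i)² + (y−y_i)² + z² = d_i² (stations at z=0).
Subtracting the ST-06 sphere from ST-07 and ST-08: z² cancels, leaving linear equations in x and y:
42.4 x − 83.4 y = 2762.20
-24.8 x − 78.6 y = 2447.59
Solving: x ≈ 2.403, y ≈ -31.898 km (keep extra digits for the depth step; rounded: 2.4, -31.9).
Then from the ST-06 sphere: z² = 39.00² − (x − 16.4)² − (y + 2.6)² with x = 2.403, y = -31.898, so z ≈ 21.603 ≈ 21.6 km.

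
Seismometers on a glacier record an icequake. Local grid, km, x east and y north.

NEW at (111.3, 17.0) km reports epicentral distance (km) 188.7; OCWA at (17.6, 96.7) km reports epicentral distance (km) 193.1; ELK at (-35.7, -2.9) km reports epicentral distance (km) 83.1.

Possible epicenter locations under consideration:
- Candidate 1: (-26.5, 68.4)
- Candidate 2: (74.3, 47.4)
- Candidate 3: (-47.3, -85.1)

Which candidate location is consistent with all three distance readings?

For each candidate, compare |candidate − station| to the reported distance:
Candidate 1: residuals NEW 41.6, OCWA 140.7, ELK 11.2 → max 140.7 km
Candidate 2: residuals NEW 140.8, OCWA 118.0, ELK 37.9 → max 140.8 km
Candidate 3: residuals NEW 0.1, OCWA 0.1, ELK 0.1 → max 0.1 km
Only Candidate 3 has all residuals ≈ 0.

Candidate 3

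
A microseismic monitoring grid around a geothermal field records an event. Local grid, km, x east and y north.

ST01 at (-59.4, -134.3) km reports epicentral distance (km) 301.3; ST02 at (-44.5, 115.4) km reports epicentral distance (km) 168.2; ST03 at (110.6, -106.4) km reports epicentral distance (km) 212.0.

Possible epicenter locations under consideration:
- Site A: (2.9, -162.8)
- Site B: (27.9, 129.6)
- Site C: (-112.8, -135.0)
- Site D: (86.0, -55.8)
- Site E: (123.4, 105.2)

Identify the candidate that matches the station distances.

Site E

For each candidate, compare |candidate − station| to the reported distance:
Site A: residuals ST01 232.8, ST02 114.0, ST03 90.4 → max 232.8 km
Site B: residuals ST01 23.3, ST02 94.4, ST03 38.1 → max 94.4 km
Site C: residuals ST01 247.9, ST02 91.3, ST03 13.2 → max 247.9 km
Site D: residuals ST01 136.1, ST02 47.1, ST03 155.7 → max 155.7 km
Site E: residuals ST01 0.0, ST02 0.0, ST03 0.0 → max 0.0 km
Only Site E has all residuals ≈ 0.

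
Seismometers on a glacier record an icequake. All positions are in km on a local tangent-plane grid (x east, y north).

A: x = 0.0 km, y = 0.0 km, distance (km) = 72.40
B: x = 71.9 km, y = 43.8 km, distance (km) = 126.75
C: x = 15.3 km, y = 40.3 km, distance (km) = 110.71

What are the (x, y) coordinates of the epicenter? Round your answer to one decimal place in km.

(16.9, -70.4)

Circle about each station: x² + y² = 72.40²; (x − 71.9)² + (y − 43.8)² = 126.75²; (x − 15.3)² + (y − 40.3)² = 110.71².
Subtracting pairs of circle equations eliminates x²+y² and gives linear equations (the radical axes):
143.8 x + 87.6 y = -3735.75
30.6 x + 80.6 y = -5156.76
Solving the 2×2 system: x ≈ 16.9, y ≈ -70.4 km.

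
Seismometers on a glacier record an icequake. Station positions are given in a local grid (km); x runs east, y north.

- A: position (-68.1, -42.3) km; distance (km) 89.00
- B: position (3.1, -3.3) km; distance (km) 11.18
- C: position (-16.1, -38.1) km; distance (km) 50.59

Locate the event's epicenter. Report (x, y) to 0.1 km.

Circle about each station: (x + 68.1)² + (y + 42.3)² = 89.00²; (x − 3.1)² + (y + 3.3)² = 11.18²; (x + 16.1)² + (y + 38.1)² = 50.59².
Subtracting pairs of circle equations eliminates x²+y² and gives linear equations (the radical axes):
142.4 x + 78.0 y = 1389.61
104.0 x + 8.4 y = 645.57
Solving the 2×2 system: x ≈ 5.6, y ≈ 7.6 km.

5.6 km east, 7.6 km north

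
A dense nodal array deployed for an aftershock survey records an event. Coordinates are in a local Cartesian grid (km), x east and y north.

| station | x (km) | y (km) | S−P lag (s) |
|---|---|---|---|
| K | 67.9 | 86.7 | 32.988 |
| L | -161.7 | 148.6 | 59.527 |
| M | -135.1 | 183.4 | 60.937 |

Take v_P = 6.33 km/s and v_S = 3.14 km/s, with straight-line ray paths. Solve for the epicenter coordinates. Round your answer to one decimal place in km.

Distance from S−P lag: d = Δt · v_P v_S / (v_P − v_S) = Δt · (6.33·3.14)/(6.33−3.14) ≈ 6.2308·Δt.
So d_K = 205.54, d_L = 370.90, d_M = 379.69 km.
Circle about each station: (x − 67.9)² + (y − 86.7)² = 205.54²; (x + 161.7)² + (y − 148.6)² = 370.90²; (x + 135.1)² + (y − 183.4)² = 379.69².
Subtracting the K equation from the L and M equations removes the quadratic terms:
-459.2 x + 123.8 y = -59218.57
-406.0 x + 193.4 y = -62157.53
Solving the 2×2 system: x ≈ 97.5, y ≈ -116.7 km.
Check against K (with the unrounded x, y): √((x − 67.9)²+(y − 86.7)²) = 205.58 ≈ 205.54 km. ✓

(97.5, -116.7)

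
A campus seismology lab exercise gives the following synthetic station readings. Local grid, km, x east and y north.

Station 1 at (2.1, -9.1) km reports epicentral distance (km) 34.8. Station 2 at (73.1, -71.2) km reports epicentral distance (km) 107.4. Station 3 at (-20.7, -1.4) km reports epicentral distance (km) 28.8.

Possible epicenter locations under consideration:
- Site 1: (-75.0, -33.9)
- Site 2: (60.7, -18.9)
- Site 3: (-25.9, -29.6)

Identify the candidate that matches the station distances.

Site 3

For each candidate, compare |candidate − station| to the reported distance:
Site 1: residuals Station 1 46.2, Station 2 45.3, Station 3 34.5 → max 46.2 km
Site 2: residuals Station 1 24.6, Station 2 53.7, Station 3 54.5 → max 54.5 km
Site 3: residuals Station 1 0.1, Station 2 0.0, Station 3 0.1 → max 0.1 km
Only Site 3 has all residuals ≈ 0.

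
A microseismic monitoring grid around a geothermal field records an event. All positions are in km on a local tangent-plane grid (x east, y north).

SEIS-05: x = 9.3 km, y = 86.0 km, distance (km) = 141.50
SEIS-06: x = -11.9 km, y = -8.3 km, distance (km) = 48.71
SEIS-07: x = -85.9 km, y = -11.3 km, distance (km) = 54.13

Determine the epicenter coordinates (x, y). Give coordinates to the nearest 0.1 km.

Circle about each station: (x − 9.3)² + (y − 86.0)² = 141.50²; (x + 11.9)² + (y + 8.3)² = 48.71²; (x + 85.9)² + (y + 11.3)² = 54.13².
Subtracting the SEIS-05 equation from the SEIS-06 and SEIS-07 equations removes the quadratic terms:
-42.4 x − 188.6 y = 10377.60
-190.4 x − 194.6 y = 17116.20
Solving the 2×2 system: x ≈ -43.7, y ≈ -45.2 km.
Check against SEIS-05 (with the unrounded x, y): √((x − 9.3)²+(y − 86.0)²) = 141.50 ≈ 141.50 km. ✓

x ≈ -43.7 km, y ≈ -45.2 km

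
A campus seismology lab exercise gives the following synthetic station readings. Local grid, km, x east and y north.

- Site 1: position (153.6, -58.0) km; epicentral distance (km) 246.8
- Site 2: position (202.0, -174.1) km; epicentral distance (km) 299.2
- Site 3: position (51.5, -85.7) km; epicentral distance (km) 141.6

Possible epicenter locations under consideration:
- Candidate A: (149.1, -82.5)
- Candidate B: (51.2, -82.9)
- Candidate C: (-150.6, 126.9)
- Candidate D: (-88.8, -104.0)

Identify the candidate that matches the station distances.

Candidate D

For each candidate, compare |candidate − station| to the reported distance:
Candidate A: residuals Site 1 221.9, Site 2 193.4, Site 3 43.9 → max 221.9 km
Candidate B: residuals Site 1 141.4, Site 2 123.0, Site 3 138.8 → max 141.4 km
Candidate C: residuals Site 1 109.2, Site 2 164.4, Site 3 151.7 → max 164.4 km
Candidate D: residuals Site 1 0.1, Site 2 0.1, Site 3 0.1 → max 0.1 km
Only Candidate D has all residuals ≈ 0.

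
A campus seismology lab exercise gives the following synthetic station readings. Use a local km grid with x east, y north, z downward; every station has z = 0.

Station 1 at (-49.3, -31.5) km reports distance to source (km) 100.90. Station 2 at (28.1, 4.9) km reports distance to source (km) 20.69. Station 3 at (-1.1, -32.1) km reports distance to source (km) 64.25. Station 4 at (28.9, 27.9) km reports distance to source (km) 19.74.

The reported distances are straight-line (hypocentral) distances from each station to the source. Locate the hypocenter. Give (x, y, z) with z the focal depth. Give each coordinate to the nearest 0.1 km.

Each station gives a sphere (x−x_i)² + (y−y_i)² + z² = d_i² (stations at z=0).
Subtracting the Station 1 sphere from Station 2 and Station 3: z² cancels, leaving linear equations in x and y:
154.8 x + 72.8 y = 7143.61
96.4 x − 1.2 y = 3661.63
Solving: x ≈ 38.194, y ≈ 16.911 km (keep extra digits for the depth step; rounded: 38.2, 16.9).
Then from the Station 1 sphere: z² = 100.90² − (x + 49.3)² − (y + 31.5)² with x = 38.194, y = 16.911, so z ≈ 13.490 ≈ 13.5 km.
Check against Station 4 (with the unrounded solution): distance 19.72 ≈ 19.74 km. ✓

x ≈ 38.2 km, y ≈ 16.9 km, depth ≈ 13.5 km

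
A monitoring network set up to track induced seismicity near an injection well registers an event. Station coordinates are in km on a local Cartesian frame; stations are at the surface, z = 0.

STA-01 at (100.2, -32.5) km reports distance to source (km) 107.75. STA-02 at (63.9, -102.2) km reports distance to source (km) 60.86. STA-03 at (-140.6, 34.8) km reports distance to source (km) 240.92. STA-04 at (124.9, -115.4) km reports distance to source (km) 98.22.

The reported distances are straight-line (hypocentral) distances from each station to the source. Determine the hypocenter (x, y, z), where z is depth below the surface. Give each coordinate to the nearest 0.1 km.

Each station gives a sphere (x−x_i)² + (y−y_i)² + z² = d_i² (stations at z=0).
Subtracting the STA-01 sphere from STA-02 and STA-03: z² cancels, leaving linear equations in x and y:
-72.6 x − 139.4 y = 11337.88
-481.6 x + 134.6 y = -36549.27
Solving: x ≈ 46.405, y ≈ -105.501 km (keep extra digits for the depth step; rounded: 46.4, -105.5).
Then from the STA-01 sphere: z² = 107.75² − (x − 100.2)² − (y + 32.5)² with x = 46.405, y = -105.501, so z ≈ 58.198 ≈ 58.2 km.

(46.4, -105.5, 58.2)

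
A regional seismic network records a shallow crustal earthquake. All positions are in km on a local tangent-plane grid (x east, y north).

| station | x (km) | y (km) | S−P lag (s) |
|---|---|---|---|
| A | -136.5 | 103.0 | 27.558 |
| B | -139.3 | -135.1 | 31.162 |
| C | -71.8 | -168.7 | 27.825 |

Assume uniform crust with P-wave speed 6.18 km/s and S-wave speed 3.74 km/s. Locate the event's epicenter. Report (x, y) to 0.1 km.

(111.3, 20.9)

Distance from S−P lag: d = Δt · v_P v_S / (v_P − v_S) = Δt · (6.18·3.74)/(6.18−3.74) ≈ 9.4726·Δt.
So d_A = 261.05, d_B = 295.19, d_C = 263.58 km.
Circle about each station: (x + 136.5)² + (y − 103.0)² = 261.05²; (x + 139.3)² + (y + 135.1)² = 295.19²; (x + 71.8)² + (y + 168.7)² = 263.58².
Subtracting the A equation from the B and C equations removes the quadratic terms:
-5.6 x − 476.2 y = -10574.78
129.4 x − 543.4 y = 3046.37
Solving the 2×2 system: x ≈ 111.3, y ≈ 20.9 km.
Check against A (with the unrounded x, y): √((x + 136.5)²+(y − 103.0)²) = 261.05 ≈ 261.05 km. ✓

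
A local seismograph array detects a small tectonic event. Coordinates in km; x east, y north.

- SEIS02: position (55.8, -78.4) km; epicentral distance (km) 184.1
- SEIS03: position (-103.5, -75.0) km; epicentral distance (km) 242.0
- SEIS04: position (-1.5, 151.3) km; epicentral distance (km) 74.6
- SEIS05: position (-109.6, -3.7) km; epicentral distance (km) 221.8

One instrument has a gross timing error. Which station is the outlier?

Solve using three stations at a time. Using SEIS02, SEIS03, SEIS04 (subtract circle equations pairwise → linear system) gives (x, y) ≈ (57.5, 105.7).
Distances from that point to each station vs reported:
  SEIS02: calculated 184.1 vs reported 184.1 → residual 0.0 km
  SEIS03: calculated 242.0 vs reported 242.0 → residual 0.0 km
  SEIS04: calculated 74.6 vs reported 74.6 → residual 0.0 km
  SEIS05: calculated 199.7 vs reported 221.8 → residual 22.1 km
SEIS02, SEIS03, SEIS04 are mutually consistent (residuals ≈ 0); SEIS05 is off by 22.1 km.

SEIS05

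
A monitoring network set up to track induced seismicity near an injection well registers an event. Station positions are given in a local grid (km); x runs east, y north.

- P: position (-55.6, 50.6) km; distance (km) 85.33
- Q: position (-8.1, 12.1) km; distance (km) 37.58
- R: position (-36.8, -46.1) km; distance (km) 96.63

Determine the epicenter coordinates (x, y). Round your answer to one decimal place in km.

x ≈ 26.4 km, y ≈ 27.0 km

Circle about each station: (x + 55.6)² + (y − 50.6)² = 85.33²; (x + 8.1)² + (y − 12.1)² = 37.58²; (x + 36.8)² + (y + 46.1)² = 96.63².
Subtracting the P equation from the Q and R equations removes the quadratic terms:
95.0 x − 77.0 y = 429.25
37.6 x − 193.4 y = -4228.42
Solving the 2×2 system: x ≈ 26.4, y ≈ 27.0 km.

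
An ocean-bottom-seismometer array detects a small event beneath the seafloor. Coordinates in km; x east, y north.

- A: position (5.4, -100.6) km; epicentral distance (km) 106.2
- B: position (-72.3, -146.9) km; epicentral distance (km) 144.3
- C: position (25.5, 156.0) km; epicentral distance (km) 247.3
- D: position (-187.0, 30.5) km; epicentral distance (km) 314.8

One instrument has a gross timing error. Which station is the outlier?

B

Solve using three stations at a time. Using A, C, D (subtract circle equations pairwise → linear system) gives (x, y) ≈ (109.0, -76.8).
Distances from that point to each station vs reported:
  A: calculated 106.3 vs reported 106.2 → residual 0.1 km
  B: calculated 194.3 vs reported 144.3 → residual 50.0 km
  C: calculated 247.3 vs reported 247.3 → residual 0.0 km
  D: calculated 314.8 vs reported 314.8 → residual 0.0 km
A, C, D are mutually consistent (residuals ≈ 0); B is off by 50.0 km.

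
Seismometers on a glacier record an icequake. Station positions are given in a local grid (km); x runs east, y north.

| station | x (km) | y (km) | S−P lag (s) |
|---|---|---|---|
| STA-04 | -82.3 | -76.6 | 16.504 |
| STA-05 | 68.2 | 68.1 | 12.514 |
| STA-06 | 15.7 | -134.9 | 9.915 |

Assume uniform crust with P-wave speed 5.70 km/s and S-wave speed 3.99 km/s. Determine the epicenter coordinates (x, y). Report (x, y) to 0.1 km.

Distance from S−P lag: d = Δt · v_P v_S / (v_P − v_S) = Δt · (5.70·3.99)/(5.70−3.99) ≈ 13.3000·Δt.
So d_STA-04 = 219.50, d_STA-05 = 166.44, d_STA-06 = 131.87 km.
Circle about each station: (x + 82.3)² + (y + 76.6)² = 219.50²; (x − 68.2)² + (y − 68.1)² = 166.44²; (x − 15.7)² + (y + 134.9)² = 131.87².
Subtracting pairs of circle equations eliminates x²+y² and gives linear equations (the radical axes):
301.0 x + 289.4 y = 17125.98
196.0 x − 116.6 y = 36594.20
Solving the 2×2 system: x ≈ 137.1, y ≈ -83.4 km.

137.1 km east, -83.4 km north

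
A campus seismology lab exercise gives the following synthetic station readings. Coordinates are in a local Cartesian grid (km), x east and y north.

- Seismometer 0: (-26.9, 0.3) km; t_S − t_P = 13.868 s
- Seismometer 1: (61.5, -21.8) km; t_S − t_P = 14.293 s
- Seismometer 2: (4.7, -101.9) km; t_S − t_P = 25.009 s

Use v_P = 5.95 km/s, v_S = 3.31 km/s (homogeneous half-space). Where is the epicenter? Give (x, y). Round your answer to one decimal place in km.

Distance from S−P lag: d = Δt · v_P v_S / (v_P − v_S) = Δt · (5.95·3.31)/(5.95−3.31) ≈ 7.4600·Δt.
So d_Seismometer 0 = 103.46, d_Seismometer 1 = 106.63, d_Seismometer 2 = 186.57 km.
Circle about each station: (x + 26.9)² + (y − 0.3)² = 103.46²; (x − 61.5)² + (y + 21.8)² = 106.63²; (x − 4.7)² + (y + 101.9)² = 186.57².
Subtracting the Seismometer 0 equation from the Seismometer 1 and Seismometer 2 equations removes the quadratic terms:
176.8 x − 44.2 y = 2867.80
63.2 x − 204.4 y = -14422.39
Solving the 2×2 system: x ≈ 36.7, y ≈ 81.9 km.

(36.7, 81.9)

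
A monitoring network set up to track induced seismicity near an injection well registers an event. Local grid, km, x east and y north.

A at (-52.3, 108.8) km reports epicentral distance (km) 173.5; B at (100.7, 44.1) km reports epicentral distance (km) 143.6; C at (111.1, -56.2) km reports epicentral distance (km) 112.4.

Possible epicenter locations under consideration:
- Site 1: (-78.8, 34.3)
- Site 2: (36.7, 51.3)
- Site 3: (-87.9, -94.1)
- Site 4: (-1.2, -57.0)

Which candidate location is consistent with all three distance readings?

Site 4

For each candidate, compare |candidate − station| to the reported distance:
Site 1: residuals A 94.4, B 36.2, C 98.0 → max 98.0 km
Site 2: residuals A 67.5, B 79.2, C 18.3 → max 79.2 km
Site 3: residuals A 32.5, B 90.2, C 90.2 → max 90.2 km
Site 4: residuals A 0.0, B 0.1, C 0.1 → max 0.1 km
Only Site 4 has all residuals ≈ 0.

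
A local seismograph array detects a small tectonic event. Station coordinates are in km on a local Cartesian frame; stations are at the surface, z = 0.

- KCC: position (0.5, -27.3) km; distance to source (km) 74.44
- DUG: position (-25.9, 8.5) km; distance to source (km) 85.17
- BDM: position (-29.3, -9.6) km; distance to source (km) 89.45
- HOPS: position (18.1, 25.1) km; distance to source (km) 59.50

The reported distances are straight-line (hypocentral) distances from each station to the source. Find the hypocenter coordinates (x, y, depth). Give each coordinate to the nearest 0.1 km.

Each station gives a sphere (x−x_i)² + (y−y_i)² + z² = d_i² (stations at z=0).
Subtracting the KCC sphere from DUG and BDM: z² cancels, leaving linear equations in x and y:
-52.8 x + 71.6 y = -1715.10
-59.6 x + 35.4 y = -2254.88
Solving: x ≈ 42.004, y ≈ 7.021 km (keep extra digits for the depth step; rounded: 42.0, 7.0).
Then from the KCC sphere: z² = 74.44² − (x − 0.5)² − (y + 27.3)² with x = 42.004, y = 7.021, so z ≈ 51.389 ≈ 51.4 km.

(42.0, 7.0, 51.4)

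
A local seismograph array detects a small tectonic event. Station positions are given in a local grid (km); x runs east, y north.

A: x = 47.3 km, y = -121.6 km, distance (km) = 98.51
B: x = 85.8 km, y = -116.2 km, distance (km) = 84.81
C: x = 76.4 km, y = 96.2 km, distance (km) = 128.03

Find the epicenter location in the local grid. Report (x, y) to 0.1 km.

(86.9, -31.4)

Circle about each station: (x − 47.3)² + (y + 121.6)² = 98.51²; (x − 85.8)² + (y + 116.2)² = 84.81²; (x − 76.4)² + (y − 96.2)² = 128.03².
Subtracting the A equation from the B and C equations removes the quadratic terms:
77.0 x + 10.8 y = 6351.71
58.2 x + 435.6 y = -8619.91
Solving the 2×2 system: x ≈ 86.9, y ≈ -31.4 km.
Check against A (with the unrounded x, y): √((x − 47.3)²+(y + 121.6)²) = 98.51 ≈ 98.51 km. ✓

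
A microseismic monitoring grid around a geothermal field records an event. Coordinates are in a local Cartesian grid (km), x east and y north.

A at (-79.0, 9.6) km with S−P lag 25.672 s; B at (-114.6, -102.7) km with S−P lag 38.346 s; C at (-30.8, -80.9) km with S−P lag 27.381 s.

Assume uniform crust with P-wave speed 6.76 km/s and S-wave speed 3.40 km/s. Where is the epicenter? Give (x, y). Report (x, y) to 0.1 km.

Distance from S−P lag: d = Δt · v_P v_S / (v_P − v_S) = Δt · (6.76·3.40)/(6.76−3.40) ≈ 6.8405·Δt.
So d_A = 175.61, d_B = 262.30, d_C = 187.30 km.
Circle about each station: (x + 79.0)² + (y − 9.6)² = 175.61²; (x + 114.6)² + (y + 102.7)² = 262.30²; (x + 30.8)² + (y + 80.9)² = 187.30².
Subtracting the A equation from the B and C equations removes the quadratic terms:
-71.2 x − 224.6 y = -20615.13
96.4 x − 181.0 y = -3082.13
Solving the 2×2 system: x ≈ 88.0, y ≈ 63.9 km.

88.0 km east, 63.9 km north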